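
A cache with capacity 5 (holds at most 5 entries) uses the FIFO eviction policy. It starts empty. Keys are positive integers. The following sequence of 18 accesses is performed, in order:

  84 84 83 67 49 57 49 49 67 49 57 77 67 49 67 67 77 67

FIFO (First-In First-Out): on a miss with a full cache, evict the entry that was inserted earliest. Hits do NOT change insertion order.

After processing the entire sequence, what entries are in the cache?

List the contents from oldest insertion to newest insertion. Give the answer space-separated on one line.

FIFO simulation (capacity=5):
  1. access 84: MISS. Cache (old->new): [84]
  2. access 84: HIT. Cache (old->new): [84]
  3. access 83: MISS. Cache (old->new): [84 83]
  4. access 67: MISS. Cache (old->new): [84 83 67]
  5. access 49: MISS. Cache (old->new): [84 83 67 49]
  6. access 57: MISS. Cache (old->new): [84 83 67 49 57]
  7. access 49: HIT. Cache (old->new): [84 83 67 49 57]
  8. access 49: HIT. Cache (old->new): [84 83 67 49 57]
  9. access 67: HIT. Cache (old->new): [84 83 67 49 57]
  10. access 49: HIT. Cache (old->new): [84 83 67 49 57]
  11. access 57: HIT. Cache (old->new): [84 83 67 49 57]
  12. access 77: MISS, evict 84. Cache (old->new): [83 67 49 57 77]
  13. access 67: HIT. Cache (old->new): [83 67 49 57 77]
  14. access 49: HIT. Cache (old->new): [83 67 49 57 77]
  15. access 67: HIT. Cache (old->new): [83 67 49 57 77]
  16. access 67: HIT. Cache (old->new): [83 67 49 57 77]
  17. access 77: HIT. Cache (old->new): [83 67 49 57 77]
  18. access 67: HIT. Cache (old->new): [83 67 49 57 77]
Total: 12 hits, 6 misses, 1 evictions

Answer: 83 67 49 57 77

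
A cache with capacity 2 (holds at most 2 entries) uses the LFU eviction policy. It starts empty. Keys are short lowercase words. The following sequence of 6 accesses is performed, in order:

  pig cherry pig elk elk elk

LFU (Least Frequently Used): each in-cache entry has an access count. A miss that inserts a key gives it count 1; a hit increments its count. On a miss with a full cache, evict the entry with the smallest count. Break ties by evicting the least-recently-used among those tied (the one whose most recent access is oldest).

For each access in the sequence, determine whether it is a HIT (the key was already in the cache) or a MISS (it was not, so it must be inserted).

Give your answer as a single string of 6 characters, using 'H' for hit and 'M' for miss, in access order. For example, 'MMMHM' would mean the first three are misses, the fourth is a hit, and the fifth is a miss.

LFU simulation (capacity=2):
  1. access pig: MISS. Cache: [pig(c=1)]
  2. access cherry: MISS. Cache: [pig(c=1) cherry(c=1)]
  3. access pig: HIT, count now 2. Cache: [cherry(c=1) pig(c=2)]
  4. access elk: MISS, evict cherry(c=1). Cache: [elk(c=1) pig(c=2)]
  5. access elk: HIT, count now 2. Cache: [pig(c=2) elk(c=2)]
  6. access elk: HIT, count now 3. Cache: [pig(c=2) elk(c=3)]
Total: 3 hits, 3 misses, 1 evictions

Answer: MMHMHH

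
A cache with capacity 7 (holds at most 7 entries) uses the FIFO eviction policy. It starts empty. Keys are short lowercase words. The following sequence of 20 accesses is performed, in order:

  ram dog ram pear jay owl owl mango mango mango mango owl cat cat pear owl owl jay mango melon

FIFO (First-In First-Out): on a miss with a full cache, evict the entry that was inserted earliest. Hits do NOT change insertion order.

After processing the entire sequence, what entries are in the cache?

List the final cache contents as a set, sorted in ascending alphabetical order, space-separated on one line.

FIFO simulation (capacity=7):
  1. access ram: MISS. Cache (old->new): [ram]
  2. access dog: MISS. Cache (old->new): [ram dog]
  3. access ram: HIT. Cache (old->new): [ram dog]
  4. access pear: MISS. Cache (old->new): [ram dog pear]
  5. access jay: MISS. Cache (old->new): [ram dog pear jay]
  6. access owl: MISS. Cache (old->new): [ram dog pear jay owl]
  7. access owl: HIT. Cache (old->new): [ram dog pear jay owl]
  8. access mango: MISS. Cache (old->new): [ram dog pear jay owl mango]
  9. access mango: HIT. Cache (old->new): [ram dog pear jay owl mango]
  10. access mango: HIT. Cache (old->new): [ram dog pear jay owl mango]
  11. access mango: HIT. Cache (old->new): [ram dog pear jay owl mango]
  12. access owl: HIT. Cache (old->new): [ram dog pear jay owl mango]
  13. access cat: MISS. Cache (old->new): [ram dog pear jay owl mango cat]
  14. access cat: HIT. Cache (old->new): [ram dog pear jay owl mango cat]
  15. access pear: HIT. Cache (old->new): [ram dog pear jay owl mango cat]
  16. access owl: HIT. Cache (old->new): [ram dog pear jay owl mango cat]
  17. access owl: HIT. Cache (old->new): [ram dog pear jay owl mango cat]
  18. access jay: HIT. Cache (old->new): [ram dog pear jay owl mango cat]
  19. access mango: HIT. Cache (old->new): [ram dog pear jay owl mango cat]
  20. access melon: MISS, evict ram. Cache (old->new): [dog pear jay owl mango cat melon]
Total: 12 hits, 8 misses, 1 evictions

Answer: cat dog jay mango melon owl pear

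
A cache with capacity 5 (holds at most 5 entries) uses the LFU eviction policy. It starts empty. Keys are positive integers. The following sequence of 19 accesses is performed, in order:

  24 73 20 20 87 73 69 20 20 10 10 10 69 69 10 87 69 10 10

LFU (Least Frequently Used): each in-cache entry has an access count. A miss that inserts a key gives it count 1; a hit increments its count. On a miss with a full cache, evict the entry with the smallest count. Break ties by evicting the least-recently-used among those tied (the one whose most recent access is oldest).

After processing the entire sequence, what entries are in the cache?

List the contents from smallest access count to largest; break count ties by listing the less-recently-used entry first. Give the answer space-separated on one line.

LFU simulation (capacity=5):
  1. access 24: MISS. Cache: [24(c=1)]
  2. access 73: MISS. Cache: [24(c=1) 73(c=1)]
  3. access 20: MISS. Cache: [24(c=1) 73(c=1) 20(c=1)]
  4. access 20: HIT, count now 2. Cache: [24(c=1) 73(c=1) 20(c=2)]
  5. access 87: MISS. Cache: [24(c=1) 73(c=1) 87(c=1) 20(c=2)]
  6. access 73: HIT, count now 2. Cache: [24(c=1) 87(c=1) 20(c=2) 73(c=2)]
  7. access 69: MISS. Cache: [24(c=1) 87(c=1) 69(c=1) 20(c=2) 73(c=2)]
  8. access 20: HIT, count now 3. Cache: [24(c=1) 87(c=1) 69(c=1) 73(c=2) 20(c=3)]
  9. access 20: HIT, count now 4. Cache: [24(c=1) 87(c=1) 69(c=1) 73(c=2) 20(c=4)]
  10. access 10: MISS, evict 24(c=1). Cache: [87(c=1) 69(c=1) 10(c=1) 73(c=2) 20(c=4)]
  11. access 10: HIT, count now 2. Cache: [87(c=1) 69(c=1) 73(c=2) 10(c=2) 20(c=4)]
  12. access 10: HIT, count now 3. Cache: [87(c=1) 69(c=1) 73(c=2) 10(c=3) 20(c=4)]
  13. access 69: HIT, count now 2. Cache: [87(c=1) 73(c=2) 69(c=2) 10(c=3) 20(c=4)]
  14. access 69: HIT, count now 3. Cache: [87(c=1) 73(c=2) 10(c=3) 69(c=3) 20(c=4)]
  15. access 10: HIT, count now 4. Cache: [87(c=1) 73(c=2) 69(c=3) 20(c=4) 10(c=4)]
  16. access 87: HIT, count now 2. Cache: [73(c=2) 87(c=2) 69(c=3) 20(c=4) 10(c=4)]
  17. access 69: HIT, count now 4. Cache: [73(c=2) 87(c=2) 20(c=4) 10(c=4) 69(c=4)]
  18. access 10: HIT, count now 5. Cache: [73(c=2) 87(c=2) 20(c=4) 69(c=4) 10(c=5)]
  19. access 10: HIT, count now 6. Cache: [73(c=2) 87(c=2) 20(c=4) 69(c=4) 10(c=6)]
Total: 13 hits, 6 misses, 1 evictions

Answer: 73 87 20 69 10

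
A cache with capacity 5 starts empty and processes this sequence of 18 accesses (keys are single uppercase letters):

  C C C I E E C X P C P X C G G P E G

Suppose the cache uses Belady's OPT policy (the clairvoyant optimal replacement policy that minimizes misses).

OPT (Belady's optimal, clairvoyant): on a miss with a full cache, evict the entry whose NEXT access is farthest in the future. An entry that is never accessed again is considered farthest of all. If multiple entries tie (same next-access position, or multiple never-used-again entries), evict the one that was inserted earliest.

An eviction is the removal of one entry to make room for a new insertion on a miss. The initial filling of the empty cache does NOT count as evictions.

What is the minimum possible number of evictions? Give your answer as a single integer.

OPT (Belady) simulation (capacity=5):
  1. access C: MISS. Cache: [C]
  2. access C: HIT. Next use of C: step 3. Cache: [C]
  3. access C: HIT. Next use of C: step 7. Cache: [C]
  4. access I: MISS. Cache: [C I]
  5. access E: MISS. Cache: [C I E]
  6. access E: HIT. Next use of E: step 17. Cache: [C I E]
  7. access C: HIT. Next use of C: step 10. Cache: [C I E]
  8. access X: MISS. Cache: [C I E X]
  9. access P: MISS. Cache: [C I E X P]
  10. access C: HIT. Next use of C: step 13. Cache: [C I E X P]
  11. access P: HIT. Next use of P: step 16. Cache: [C I E X P]
  12. access X: HIT. Next use of X: never. Cache: [C I E X P]
  13. access C: HIT. Next use of C: never. Cache: [C I E X P]
  14. access G: MISS, evict C (next use: never). Cache: [I E X P G]
  15. access G: HIT. Next use of G: step 18. Cache: [I E X P G]
  16. access P: HIT. Next use of P: never. Cache: [I E X P G]
  17. access E: HIT. Next use of E: never. Cache: [I E X P G]
  18. access G: HIT. Next use of G: never. Cache: [I E X P G]
Total: 12 hits, 6 misses, 1 evictions

Answer: 1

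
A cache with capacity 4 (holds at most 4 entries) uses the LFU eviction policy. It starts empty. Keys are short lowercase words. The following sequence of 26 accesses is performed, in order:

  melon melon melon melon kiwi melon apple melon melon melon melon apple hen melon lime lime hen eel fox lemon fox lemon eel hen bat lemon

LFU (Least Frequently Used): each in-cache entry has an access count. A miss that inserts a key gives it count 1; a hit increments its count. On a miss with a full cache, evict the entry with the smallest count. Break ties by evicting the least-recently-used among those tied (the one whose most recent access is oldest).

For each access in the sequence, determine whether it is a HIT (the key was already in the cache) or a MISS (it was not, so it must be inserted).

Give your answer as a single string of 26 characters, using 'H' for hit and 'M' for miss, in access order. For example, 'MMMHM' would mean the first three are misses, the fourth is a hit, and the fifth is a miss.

Answer: MHHHMHMHHHHHMHMHHMMMMMMHMM

Derivation:
LFU simulation (capacity=4):
  1. access melon: MISS. Cache: [melon(c=1)]
  2. access melon: HIT, count now 2. Cache: [melon(c=2)]
  3. access melon: HIT, count now 3. Cache: [melon(c=3)]
  4. access melon: HIT, count now 4. Cache: [melon(c=4)]
  5. access kiwi: MISS. Cache: [kiwi(c=1) melon(c=4)]
  6. access melon: HIT, count now 5. Cache: [kiwi(c=1) melon(c=5)]
  7. access apple: MISS. Cache: [kiwi(c=1) apple(c=1) melon(c=5)]
  8. access melon: HIT, count now 6. Cache: [kiwi(c=1) apple(c=1) melon(c=6)]
  9. access melon: HIT, count now 7. Cache: [kiwi(c=1) apple(c=1) melon(c=7)]
  10. access melon: HIT, count now 8. Cache: [kiwi(c=1) apple(c=1) melon(c=8)]
  11. access melon: HIT, count now 9. Cache: [kiwi(c=1) apple(c=1) melon(c=9)]
  12. access apple: HIT, count now 2. Cache: [kiwi(c=1) apple(c=2) melon(c=9)]
  13. access hen: MISS. Cache: [kiwi(c=1) hen(c=1) apple(c=2) melon(c=9)]
  14. access melon: HIT, count now 10. Cache: [kiwi(c=1) hen(c=1) apple(c=2) melon(c=10)]
  15. access lime: MISS, evict kiwi(c=1). Cache: [hen(c=1) lime(c=1) apple(c=2) melon(c=10)]
  16. access lime: HIT, count now 2. Cache: [hen(c=1) apple(c=2) lime(c=2) melon(c=10)]
  17. access hen: HIT, count now 2. Cache: [apple(c=2) lime(c=2) hen(c=2) melon(c=10)]
  18. access eel: MISS, evict apple(c=2). Cache: [eel(c=1) lime(c=2) hen(c=2) melon(c=10)]
  19. access fox: MISS, evict eel(c=1). Cache: [fox(c=1) lime(c=2) hen(c=2) melon(c=10)]
  20. access lemon: MISS, evict fox(c=1). Cache: [lemon(c=1) lime(c=2) hen(c=2) melon(c=10)]
  21. access fox: MISS, evict lemon(c=1). Cache: [fox(c=1) lime(c=2) hen(c=2) melon(c=10)]
  22. access lemon: MISS, evict fox(c=1). Cache: [lemon(c=1) lime(c=2) hen(c=2) melon(c=10)]
  23. access eel: MISS, evict lemon(c=1). Cache: [eel(c=1) lime(c=2) hen(c=2) melon(c=10)]
  24. access hen: HIT, count now 3. Cache: [eel(c=1) lime(c=2) hen(c=3) melon(c=10)]
  25. access bat: MISS, evict eel(c=1). Cache: [bat(c=1) lime(c=2) hen(c=3) melon(c=10)]
  26. access lemon: MISS, evict bat(c=1). Cache: [lemon(c=1) lime(c=2) hen(c=3) melon(c=10)]
Total: 13 hits, 13 misses, 9 evictions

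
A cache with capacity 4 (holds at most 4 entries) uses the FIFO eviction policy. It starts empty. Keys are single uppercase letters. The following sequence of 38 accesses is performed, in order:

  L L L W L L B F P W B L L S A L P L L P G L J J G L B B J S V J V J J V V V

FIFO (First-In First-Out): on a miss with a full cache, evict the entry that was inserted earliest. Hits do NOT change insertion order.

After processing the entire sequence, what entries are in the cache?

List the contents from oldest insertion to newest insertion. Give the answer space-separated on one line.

FIFO simulation (capacity=4):
  1. access L: MISS. Cache (old->new): [L]
  2. access L: HIT. Cache (old->new): [L]
  3. access L: HIT. Cache (old->new): [L]
  4. access W: MISS. Cache (old->new): [L W]
  5. access L: HIT. Cache (old->new): [L W]
  6. access L: HIT. Cache (old->new): [L W]
  7. access B: MISS. Cache (old->new): [L W B]
  8. access F: MISS. Cache (old->new): [L W B F]
  9. access P: MISS, evict L. Cache (old->new): [W B F P]
  10. access W: HIT. Cache (old->new): [W B F P]
  11. access B: HIT. Cache (old->new): [W B F P]
  12. access L: MISS, evict W. Cache (old->new): [B F P L]
  13. access L: HIT. Cache (old->new): [B F P L]
  14. access S: MISS, evict B. Cache (old->new): [F P L S]
  15. access A: MISS, evict F. Cache (old->new): [P L S A]
  16. access L: HIT. Cache (old->new): [P L S A]
  17. access P: HIT. Cache (old->new): [P L S A]
  18. access L: HIT. Cache (old->new): [P L S A]
  19. access L: HIT. Cache (old->new): [P L S A]
  20. access P: HIT. Cache (old->new): [P L S A]
  21. access G: MISS, evict P. Cache (old->new): [L S A G]
  22. access L: HIT. Cache (old->new): [L S A G]
  23. access J: MISS, evict L. Cache (old->new): [S A G J]
  24. access J: HIT. Cache (old->new): [S A G J]
  25. access G: HIT. Cache (old->new): [S A G J]
  26. access L: MISS, evict S. Cache (old->new): [A G J L]
  27. access B: MISS, evict A. Cache (old->new): [G J L B]
  28. access B: HIT. Cache (old->new): [G J L B]
  29. access J: HIT. Cache (old->new): [G J L B]
  30. access S: MISS, evict G. Cache (old->new): [J L B S]
  31. access V: MISS, evict J. Cache (old->new): [L B S V]
  32. access J: MISS, evict L. Cache (old->new): [B S V J]
  33. access V: HIT. Cache (old->new): [B S V J]
  34. access J: HIT. Cache (old->new): [B S V J]
  35. access J: HIT. Cache (old->new): [B S V J]
  36. access V: HIT. Cache (old->new): [B S V J]
  37. access V: HIT. Cache (old->new): [B S V J]
  38. access V: HIT. Cache (old->new): [B S V J]
Total: 23 hits, 15 misses, 11 evictions

Answer: B S V J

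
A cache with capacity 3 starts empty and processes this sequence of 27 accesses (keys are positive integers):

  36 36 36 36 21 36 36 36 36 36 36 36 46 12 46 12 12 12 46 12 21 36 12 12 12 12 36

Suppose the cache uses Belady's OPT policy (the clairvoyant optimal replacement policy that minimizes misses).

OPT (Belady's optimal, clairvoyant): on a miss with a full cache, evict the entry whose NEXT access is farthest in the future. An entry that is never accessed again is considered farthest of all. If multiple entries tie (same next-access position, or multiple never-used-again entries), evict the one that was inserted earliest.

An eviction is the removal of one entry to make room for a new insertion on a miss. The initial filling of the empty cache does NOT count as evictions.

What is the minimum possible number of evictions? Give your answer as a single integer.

OPT (Belady) simulation (capacity=3):
  1. access 36: MISS. Cache: [36]
  2. access 36: HIT. Next use of 36: step 3. Cache: [36]
  3. access 36: HIT. Next use of 36: step 4. Cache: [36]
  4. access 36: HIT. Next use of 36: step 6. Cache: [36]
  5. access 21: MISS. Cache: [36 21]
  6. access 36: HIT. Next use of 36: step 7. Cache: [36 21]
  7. access 36: HIT. Next use of 36: step 8. Cache: [36 21]
  8. access 36: HIT. Next use of 36: step 9. Cache: [36 21]
  9. access 36: HIT. Next use of 36: step 10. Cache: [36 21]
  10. access 36: HIT. Next use of 36: step 11. Cache: [36 21]
  11. access 36: HIT. Next use of 36: step 12. Cache: [36 21]
  12. access 36: HIT. Next use of 36: step 22. Cache: [36 21]
  13. access 46: MISS. Cache: [36 21 46]
  14. access 12: MISS, evict 36 (next use: step 22). Cache: [21 46 12]
  15. access 46: HIT. Next use of 46: step 19. Cache: [21 46 12]
  16. access 12: HIT. Next use of 12: step 17. Cache: [21 46 12]
  17. access 12: HIT. Next use of 12: step 18. Cache: [21 46 12]
  18. access 12: HIT. Next use of 12: step 20. Cache: [21 46 12]
  19. access 46: HIT. Next use of 46: never. Cache: [21 46 12]
  20. access 12: HIT. Next use of 12: step 23. Cache: [21 46 12]
  21. access 21: HIT. Next use of 21: never. Cache: [21 46 12]
  22. access 36: MISS, evict 21 (next use: never). Cache: [46 12 36]
  23. access 12: HIT. Next use of 12: step 24. Cache: [46 12 36]
  24. access 12: HIT. Next use of 12: step 25. Cache: [46 12 36]
  25. access 12: HIT. Next use of 12: step 26. Cache: [46 12 36]
  26. access 12: HIT. Next use of 12: never. Cache: [46 12 36]
  27. access 36: HIT. Next use of 36: never. Cache: [46 12 36]
Total: 22 hits, 5 misses, 2 evictions

Answer: 2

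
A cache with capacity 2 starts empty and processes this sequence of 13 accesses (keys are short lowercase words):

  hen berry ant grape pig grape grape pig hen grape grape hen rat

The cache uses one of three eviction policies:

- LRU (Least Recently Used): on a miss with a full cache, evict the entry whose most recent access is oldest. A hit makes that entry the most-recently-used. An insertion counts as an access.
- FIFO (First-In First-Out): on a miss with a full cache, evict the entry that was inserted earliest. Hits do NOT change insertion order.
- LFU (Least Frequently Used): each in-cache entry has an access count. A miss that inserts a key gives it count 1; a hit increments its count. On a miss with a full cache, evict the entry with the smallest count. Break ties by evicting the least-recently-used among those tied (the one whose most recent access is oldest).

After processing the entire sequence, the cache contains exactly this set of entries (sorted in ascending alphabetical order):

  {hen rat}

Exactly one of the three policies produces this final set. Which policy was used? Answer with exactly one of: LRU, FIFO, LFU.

Answer: LRU

Derivation:
Simulating under each policy and comparing final sets:
  LRU: final set = {hen rat} -> MATCHES target
  FIFO: final set = {grape rat} -> differs
  LFU: final set = {grape rat} -> differs
Only LRU produces the target set.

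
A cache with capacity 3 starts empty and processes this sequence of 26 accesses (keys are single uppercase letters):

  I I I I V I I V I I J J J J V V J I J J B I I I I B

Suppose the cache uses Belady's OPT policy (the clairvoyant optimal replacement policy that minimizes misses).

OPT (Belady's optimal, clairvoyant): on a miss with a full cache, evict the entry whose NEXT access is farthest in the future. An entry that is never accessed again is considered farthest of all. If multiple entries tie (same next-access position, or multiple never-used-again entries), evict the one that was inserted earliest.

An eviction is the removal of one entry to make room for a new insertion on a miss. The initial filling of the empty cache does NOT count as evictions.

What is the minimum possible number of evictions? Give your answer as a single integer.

Answer: 1

Derivation:
OPT (Belady) simulation (capacity=3):
  1. access I: MISS. Cache: [I]
  2. access I: HIT. Next use of I: step 3. Cache: [I]
  3. access I: HIT. Next use of I: step 4. Cache: [I]
  4. access I: HIT. Next use of I: step 6. Cache: [I]
  5. access V: MISS. Cache: [I V]
  6. access I: HIT. Next use of I: step 7. Cache: [I V]
  7. access I: HIT. Next use of I: step 9. Cache: [I V]
  8. access V: HIT. Next use of V: step 15. Cache: [I V]
  9. access I: HIT. Next use of I: step 10. Cache: [I V]
  10. access I: HIT. Next use of I: step 18. Cache: [I V]
  11. access J: MISS. Cache: [I V J]
  12. access J: HIT. Next use of J: step 13. Cache: [I V J]
  13. access J: HIT. Next use of J: step 14. Cache: [I V J]
  14. access J: HIT. Next use of J: step 17. Cache: [I V J]
  15. access V: HIT. Next use of V: step 16. Cache: [I V J]
  16. access V: HIT. Next use of V: never. Cache: [I V J]
  17. access J: HIT. Next use of J: step 19. Cache: [I V J]
  18. access I: HIT. Next use of I: step 22. Cache: [I V J]
  19. access J: HIT. Next use of J: step 20. Cache: [I V J]
  20. access J: HIT. Next use of J: never. Cache: [I V J]
  21. access B: MISS, evict V (next use: never). Cache: [I J B]
  22. access I: HIT. Next use of I: step 23. Cache: [I J B]
  23. access I: HIT. Next use of I: step 24. Cache: [I J B]
  24. access I: HIT. Next use of I: step 25. Cache: [I J B]
  25. access I: HIT. Next use of I: never. Cache: [I J B]
  26. access B: HIT. Next use of B: never. Cache: [I J B]
Total: 22 hits, 4 misses, 1 evictions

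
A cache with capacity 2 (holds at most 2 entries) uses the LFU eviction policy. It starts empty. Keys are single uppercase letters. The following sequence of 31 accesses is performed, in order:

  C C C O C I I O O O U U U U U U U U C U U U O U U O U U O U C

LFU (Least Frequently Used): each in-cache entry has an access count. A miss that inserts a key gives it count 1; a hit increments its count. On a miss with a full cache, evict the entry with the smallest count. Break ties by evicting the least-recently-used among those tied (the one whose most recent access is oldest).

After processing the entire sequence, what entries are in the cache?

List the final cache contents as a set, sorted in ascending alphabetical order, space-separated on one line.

LFU simulation (capacity=2):
  1. access C: MISS. Cache: [C(c=1)]
  2. access C: HIT, count now 2. Cache: [C(c=2)]
  3. access C: HIT, count now 3. Cache: [C(c=3)]
  4. access O: MISS. Cache: [O(c=1) C(c=3)]
  5. access C: HIT, count now 4. Cache: [O(c=1) C(c=4)]
  6. access I: MISS, evict O(c=1). Cache: [I(c=1) C(c=4)]
  7. access I: HIT, count now 2. Cache: [I(c=2) C(c=4)]
  8. access O: MISS, evict I(c=2). Cache: [O(c=1) C(c=4)]
  9. access O: HIT, count now 2. Cache: [O(c=2) C(c=4)]
  10. access O: HIT, count now 3. Cache: [O(c=3) C(c=4)]
  11. access U: MISS, evict O(c=3). Cache: [U(c=1) C(c=4)]
  12. access U: HIT, count now 2. Cache: [U(c=2) C(c=4)]
  13. access U: HIT, count now 3. Cache: [U(c=3) C(c=4)]
  14. access U: HIT, count now 4. Cache: [C(c=4) U(c=4)]
  15. access U: HIT, count now 5. Cache: [C(c=4) U(c=5)]
  16. access U: HIT, count now 6. Cache: [C(c=4) U(c=6)]
  17. access U: HIT, count now 7. Cache: [C(c=4) U(c=7)]
  18. access U: HIT, count now 8. Cache: [C(c=4) U(c=8)]
  19. access C: HIT, count now 5. Cache: [C(c=5) U(c=8)]
  20. access U: HIT, count now 9. Cache: [C(c=5) U(c=9)]
  21. access U: HIT, count now 10. Cache: [C(c=5) U(c=10)]
  22. access U: HIT, count now 11. Cache: [C(c=5) U(c=11)]
  23. access O: MISS, evict C(c=5). Cache: [O(c=1) U(c=11)]
  24. access U: HIT, count now 12. Cache: [O(c=1) U(c=12)]
  25. access U: HIT, count now 13. Cache: [O(c=1) U(c=13)]
  26. access O: HIT, count now 2. Cache: [O(c=2) U(c=13)]
  27. access U: HIT, count now 14. Cache: [O(c=2) U(c=14)]
  28. access U: HIT, count now 15. Cache: [O(c=2) U(c=15)]
  29. access O: HIT, count now 3. Cache: [O(c=3) U(c=15)]
  30. access U: HIT, count now 16. Cache: [O(c=3) U(c=16)]
  31. access C: MISS, evict O(c=3). Cache: [C(c=1) U(c=16)]
Total: 24 hits, 7 misses, 5 evictions

Answer: C U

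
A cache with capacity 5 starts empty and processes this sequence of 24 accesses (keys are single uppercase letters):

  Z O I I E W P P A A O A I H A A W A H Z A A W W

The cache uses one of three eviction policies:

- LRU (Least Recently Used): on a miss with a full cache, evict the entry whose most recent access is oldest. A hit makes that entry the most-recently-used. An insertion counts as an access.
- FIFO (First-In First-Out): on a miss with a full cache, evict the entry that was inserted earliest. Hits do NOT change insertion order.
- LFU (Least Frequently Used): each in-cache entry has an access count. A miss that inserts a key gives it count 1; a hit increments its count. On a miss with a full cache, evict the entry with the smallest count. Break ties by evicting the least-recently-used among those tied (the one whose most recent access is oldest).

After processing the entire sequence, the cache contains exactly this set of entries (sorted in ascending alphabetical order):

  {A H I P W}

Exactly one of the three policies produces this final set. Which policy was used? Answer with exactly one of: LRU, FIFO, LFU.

Simulating under each policy and comparing final sets:
  LRU: final set = {A H I W Z} -> differs
  FIFO: final set = {A H I W Z} -> differs
  LFU: final set = {A H I P W} -> MATCHES target
Only LFU produces the target set.

Answer: LFU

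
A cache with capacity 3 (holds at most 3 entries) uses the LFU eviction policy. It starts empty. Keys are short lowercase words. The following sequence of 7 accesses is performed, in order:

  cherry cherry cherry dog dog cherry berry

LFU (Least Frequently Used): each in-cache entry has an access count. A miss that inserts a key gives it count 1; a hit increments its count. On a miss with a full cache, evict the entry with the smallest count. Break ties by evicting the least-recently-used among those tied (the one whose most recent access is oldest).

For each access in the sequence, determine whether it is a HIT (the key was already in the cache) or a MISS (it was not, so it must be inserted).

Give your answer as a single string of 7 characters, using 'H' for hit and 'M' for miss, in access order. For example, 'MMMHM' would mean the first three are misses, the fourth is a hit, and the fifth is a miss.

Answer: MHHMHHM

Derivation:
LFU simulation (capacity=3):
  1. access cherry: MISS. Cache: [cherry(c=1)]
  2. access cherry: HIT, count now 2. Cache: [cherry(c=2)]
  3. access cherry: HIT, count now 3. Cache: [cherry(c=3)]
  4. access dog: MISS. Cache: [dog(c=1) cherry(c=3)]
  5. access dog: HIT, count now 2. Cache: [dog(c=2) cherry(c=3)]
  6. access cherry: HIT, count now 4. Cache: [dog(c=2) cherry(c=4)]
  7. access berry: MISS. Cache: [berry(c=1) dog(c=2) cherry(c=4)]
Total: 4 hits, 3 misses, 0 evictions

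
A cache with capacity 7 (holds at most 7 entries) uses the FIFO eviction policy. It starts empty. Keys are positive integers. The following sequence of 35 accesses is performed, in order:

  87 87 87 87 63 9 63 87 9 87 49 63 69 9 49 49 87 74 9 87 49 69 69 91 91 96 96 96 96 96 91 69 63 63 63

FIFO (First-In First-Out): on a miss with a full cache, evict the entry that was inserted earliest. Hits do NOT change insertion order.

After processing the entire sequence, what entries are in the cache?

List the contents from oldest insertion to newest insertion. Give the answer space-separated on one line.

Answer: 63 9 49 69 74 91 96

Derivation:
FIFO simulation (capacity=7):
  1. access 87: MISS. Cache (old->new): [87]
  2. access 87: HIT. Cache (old->new): [87]
  3. access 87: HIT. Cache (old->new): [87]
  4. access 87: HIT. Cache (old->new): [87]
  5. access 63: MISS. Cache (old->new): [87 63]
  6. access 9: MISS. Cache (old->new): [87 63 9]
  7. access 63: HIT. Cache (old->new): [87 63 9]
  8. access 87: HIT. Cache (old->new): [87 63 9]
  9. access 9: HIT. Cache (old->new): [87 63 9]
  10. access 87: HIT. Cache (old->new): [87 63 9]
  11. access 49: MISS. Cache (old->new): [87 63 9 49]
  12. access 63: HIT. Cache (old->new): [87 63 9 49]
  13. access 69: MISS. Cache (old->new): [87 63 9 49 69]
  14. access 9: HIT. Cache (old->new): [87 63 9 49 69]
  15. access 49: HIT. Cache (old->new): [87 63 9 49 69]
  16. access 49: HIT. Cache (old->new): [87 63 9 49 69]
  17. access 87: HIT. Cache (old->new): [87 63 9 49 69]
  18. access 74: MISS. Cache (old->new): [87 63 9 49 69 74]
  19. access 9: HIT. Cache (old->new): [87 63 9 49 69 74]
  20. access 87: HIT. Cache (old->new): [87 63 9 49 69 74]
  21. access 49: HIT. Cache (old->new): [87 63 9 49 69 74]
  22. access 69: HIT. Cache (old->new): [87 63 9 49 69 74]
  23. access 69: HIT. Cache (old->new): [87 63 9 49 69 74]
  24. access 91: MISS. Cache (old->new): [87 63 9 49 69 74 91]
  25. access 91: HIT. Cache (old->new): [87 63 9 49 69 74 91]
  26. access 96: MISS, evict 87. Cache (old->new): [63 9 49 69 74 91 96]
  27. access 96: HIT. Cache (old->new): [63 9 49 69 74 91 96]
  28. access 96: HIT. Cache (old->new): [63 9 49 69 74 91 96]
  29. access 96: HIT. Cache (old->new): [63 9 49 69 74 91 96]
  30. access 96: HIT. Cache (old->new): [63 9 49 69 74 91 96]
  31. access 91: HIT. Cache (old->new): [63 9 49 69 74 91 96]
  32. access 69: HIT. Cache (old->new): [63 9 49 69 74 91 96]
  33. access 63: HIT. Cache (old->new): [63 9 49 69 74 91 96]
  34. access 63: HIT. Cache (old->new): [63 9 49 69 74 91 96]
  35. access 63: HIT. Cache (old->new): [63 9 49 69 74 91 96]
Total: 27 hits, 8 misses, 1 evictions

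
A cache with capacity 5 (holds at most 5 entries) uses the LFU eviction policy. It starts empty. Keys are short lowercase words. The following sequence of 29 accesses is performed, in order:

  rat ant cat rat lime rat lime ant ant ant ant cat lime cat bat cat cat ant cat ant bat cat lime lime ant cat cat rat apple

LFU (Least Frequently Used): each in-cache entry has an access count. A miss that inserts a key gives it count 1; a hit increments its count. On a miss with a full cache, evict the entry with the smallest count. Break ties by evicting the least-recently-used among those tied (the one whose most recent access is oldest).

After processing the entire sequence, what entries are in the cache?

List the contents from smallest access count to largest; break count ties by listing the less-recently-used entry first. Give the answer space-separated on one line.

Answer: apple rat lime ant cat

Derivation:
LFU simulation (capacity=5):
  1. access rat: MISS. Cache: [rat(c=1)]
  2. access ant: MISS. Cache: [rat(c=1) ant(c=1)]
  3. access cat: MISS. Cache: [rat(c=1) ant(c=1) cat(c=1)]
  4. access rat: HIT, count now 2. Cache: [ant(c=1) cat(c=1) rat(c=2)]
  5. access lime: MISS. Cache: [ant(c=1) cat(c=1) lime(c=1) rat(c=2)]
  6. access rat: HIT, count now 3. Cache: [ant(c=1) cat(c=1) lime(c=1) rat(c=3)]
  7. access lime: HIT, count now 2. Cache: [ant(c=1) cat(c=1) lime(c=2) rat(c=3)]
  8. access ant: HIT, count now 2. Cache: [cat(c=1) lime(c=2) ant(c=2) rat(c=3)]
  9. access ant: HIT, count now 3. Cache: [cat(c=1) lime(c=2) rat(c=3) ant(c=3)]
  10. access ant: HIT, count now 4. Cache: [cat(c=1) lime(c=2) rat(c=3) ant(c=4)]
  11. access ant: HIT, count now 5. Cache: [cat(c=1) lime(c=2) rat(c=3) ant(c=5)]
  12. access cat: HIT, count now 2. Cache: [lime(c=2) cat(c=2) rat(c=3) ant(c=5)]
  13. access lime: HIT, count now 3. Cache: [cat(c=2) rat(c=3) lime(c=3) ant(c=5)]
  14. access cat: HIT, count now 3. Cache: [rat(c=3) lime(c=3) cat(c=3) ant(c=5)]
  15. access bat: MISS. Cache: [bat(c=1) rat(c=3) lime(c=3) cat(c=3) ant(c=5)]
  16. access cat: HIT, count now 4. Cache: [bat(c=1) rat(c=3) lime(c=3) cat(c=4) ant(c=5)]
  17. access cat: HIT, count now 5. Cache: [bat(c=1) rat(c=3) lime(c=3) ant(c=5) cat(c=5)]
  18. access ant: HIT, count now 6. Cache: [bat(c=1) rat(c=3) lime(c=3) cat(c=5) ant(c=6)]
  19. access cat: HIT, count now 6. Cache: [bat(c=1) rat(c=3) lime(c=3) ant(c=6) cat(c=6)]
  20. access ant: HIT, count now 7. Cache: [bat(c=1) rat(c=3) lime(c=3) cat(c=6) ant(c=7)]
  21. access bat: HIT, count now 2. Cache: [bat(c=2) rat(c=3) lime(c=3) cat(c=6) ant(c=7)]
  22. access cat: HIT, count now 7. Cache: [bat(c=2) rat(c=3) lime(c=3) ant(c=7) cat(c=7)]
  23. access lime: HIT, count now 4. Cache: [bat(c=2) rat(c=3) lime(c=4) ant(c=7) cat(c=7)]
  24. access lime: HIT, count now 5. Cache: [bat(c=2) rat(c=3) lime(c=5) ant(c=7) cat(c=7)]
  25. access ant: HIT, count now 8. Cache: [bat(c=2) rat(c=3) lime(c=5) cat(c=7) ant(c=8)]
  26. access cat: HIT, count now 8. Cache: [bat(c=2) rat(c=3) lime(c=5) ant(c=8) cat(c=8)]
  27. access cat: HIT, count now 9. Cache: [bat(c=2) rat(c=3) lime(c=5) ant(c=8) cat(c=9)]
  28. access rat: HIT, count now 4. Cache: [bat(c=2) rat(c=4) lime(c=5) ant(c=8) cat(c=9)]
  29. access apple: MISS, evict bat(c=2). Cache: [apple(c=1) rat(c=4) lime(c=5) ant(c=8) cat(c=9)]
Total: 23 hits, 6 misses, 1 evictions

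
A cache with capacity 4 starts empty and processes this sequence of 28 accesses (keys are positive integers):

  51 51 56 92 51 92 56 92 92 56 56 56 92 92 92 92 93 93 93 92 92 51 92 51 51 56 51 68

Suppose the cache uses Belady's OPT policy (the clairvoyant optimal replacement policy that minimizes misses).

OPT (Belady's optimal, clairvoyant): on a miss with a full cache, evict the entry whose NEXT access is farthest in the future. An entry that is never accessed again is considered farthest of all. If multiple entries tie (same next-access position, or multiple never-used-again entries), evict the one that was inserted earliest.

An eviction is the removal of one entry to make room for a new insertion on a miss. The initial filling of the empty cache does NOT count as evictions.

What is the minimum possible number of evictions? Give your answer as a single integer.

OPT (Belady) simulation (capacity=4):
  1. access 51: MISS. Cache: [51]
  2. access 51: HIT. Next use of 51: step 5. Cache: [51]
  3. access 56: MISS. Cache: [51 56]
  4. access 92: MISS. Cache: [51 56 92]
  5. access 51: HIT. Next use of 51: step 22. Cache: [51 56 92]
  6. access 92: HIT. Next use of 92: step 8. Cache: [51 56 92]
  7. access 56: HIT. Next use of 56: step 10. Cache: [51 56 92]
  8. access 92: HIT. Next use of 92: step 9. Cache: [51 56 92]
  9. access 92: HIT. Next use of 92: step 13. Cache: [51 56 92]
  10. access 56: HIT. Next use of 56: step 11. Cache: [51 56 92]
  11. access 56: HIT. Next use of 56: step 12. Cache: [51 56 92]
  12. access 56: HIT. Next use of 56: step 26. Cache: [51 56 92]
  13. access 92: HIT. Next use of 92: step 14. Cache: [51 56 92]
  14. access 92: HIT. Next use of 92: step 15. Cache: [51 56 92]
  15. access 92: HIT. Next use of 92: step 16. Cache: [51 56 92]
  16. access 92: HIT. Next use of 92: step 20. Cache: [51 56 92]
  17. access 93: MISS. Cache: [51 56 92 93]
  18. access 93: HIT. Next use of 93: step 19. Cache: [51 56 92 93]
  19. access 93: HIT. Next use of 93: never. Cache: [51 56 92 93]
  20. access 92: HIT. Next use of 92: step 21. Cache: [51 56 92 93]
  21. access 92: HIT. Next use of 92: step 23. Cache: [51 56 92 93]
  22. access 51: HIT. Next use of 51: step 24. Cache: [51 56 92 93]
  23. access 92: HIT. Next use of 92: never. Cache: [51 56 92 93]
  24. access 51: HIT. Next use of 51: step 25. Cache: [51 56 92 93]
  25. access 51: HIT. Next use of 51: step 27. Cache: [51 56 92 93]
  26. access 56: HIT. Next use of 56: never. Cache: [51 56 92 93]
  27. access 51: HIT. Next use of 51: never. Cache: [51 56 92 93]
  28. access 68: MISS, evict 51 (next use: never). Cache: [56 92 93 68]
Total: 23 hits, 5 misses, 1 evictions

Answer: 1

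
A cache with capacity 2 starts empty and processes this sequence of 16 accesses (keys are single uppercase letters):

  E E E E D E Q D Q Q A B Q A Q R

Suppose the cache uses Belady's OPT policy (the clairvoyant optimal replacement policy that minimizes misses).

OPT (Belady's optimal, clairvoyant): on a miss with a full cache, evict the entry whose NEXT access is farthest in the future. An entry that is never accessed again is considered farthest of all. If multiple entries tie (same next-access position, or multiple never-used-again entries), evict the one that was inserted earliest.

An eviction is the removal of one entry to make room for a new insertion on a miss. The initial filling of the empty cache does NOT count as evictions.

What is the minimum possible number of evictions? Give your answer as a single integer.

Answer: 5

Derivation:
OPT (Belady) simulation (capacity=2):
  1. access E: MISS. Cache: [E]
  2. access E: HIT. Next use of E: step 3. Cache: [E]
  3. access E: HIT. Next use of E: step 4. Cache: [E]
  4. access E: HIT. Next use of E: step 6. Cache: [E]
  5. access D: MISS. Cache: [E D]
  6. access E: HIT. Next use of E: never. Cache: [E D]
  7. access Q: MISS, evict E (next use: never). Cache: [D Q]
  8. access D: HIT. Next use of D: never. Cache: [D Q]
  9. access Q: HIT. Next use of Q: step 10. Cache: [D Q]
  10. access Q: HIT. Next use of Q: step 13. Cache: [D Q]
  11. access A: MISS, evict D (next use: never). Cache: [Q A]
  12. access B: MISS, evict A (next use: step 14). Cache: [Q B]
  13. access Q: HIT. Next use of Q: step 15. Cache: [Q B]
  14. access A: MISS, evict B (next use: never). Cache: [Q A]
  15. access Q: HIT. Next use of Q: never. Cache: [Q A]
  16. access R: MISS, evict Q (next use: never). Cache: [A R]
Total: 9 hits, 7 misses, 5 evictions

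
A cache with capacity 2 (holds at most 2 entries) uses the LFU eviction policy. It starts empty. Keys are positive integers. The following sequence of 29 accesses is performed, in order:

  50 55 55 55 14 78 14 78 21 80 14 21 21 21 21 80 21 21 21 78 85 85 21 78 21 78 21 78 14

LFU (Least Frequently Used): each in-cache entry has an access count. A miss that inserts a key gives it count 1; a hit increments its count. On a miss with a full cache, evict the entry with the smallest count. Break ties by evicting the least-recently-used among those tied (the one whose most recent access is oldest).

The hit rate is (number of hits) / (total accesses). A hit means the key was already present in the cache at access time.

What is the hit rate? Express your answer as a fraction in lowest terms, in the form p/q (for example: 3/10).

LFU simulation (capacity=2):
  1. access 50: MISS. Cache: [50(c=1)]
  2. access 55: MISS. Cache: [50(c=1) 55(c=1)]
  3. access 55: HIT, count now 2. Cache: [50(c=1) 55(c=2)]
  4. access 55: HIT, count now 3. Cache: [50(c=1) 55(c=3)]
  5. access 14: MISS, evict 50(c=1). Cache: [14(c=1) 55(c=3)]
  6. access 78: MISS, evict 14(c=1). Cache: [78(c=1) 55(c=3)]
  7. access 14: MISS, evict 78(c=1). Cache: [14(c=1) 55(c=3)]
  8. access 78: MISS, evict 14(c=1). Cache: [78(c=1) 55(c=3)]
  9. access 21: MISS, evict 78(c=1). Cache: [21(c=1) 55(c=3)]
  10. access 80: MISS, evict 21(c=1). Cache: [80(c=1) 55(c=3)]
  11. access 14: MISS, evict 80(c=1). Cache: [14(c=1) 55(c=3)]
  12. access 21: MISS, evict 14(c=1). Cache: [21(c=1) 55(c=3)]
  13. access 21: HIT, count now 2. Cache: [21(c=2) 55(c=3)]
  14. access 21: HIT, count now 3. Cache: [55(c=3) 21(c=3)]
  15. access 21: HIT, count now 4. Cache: [55(c=3) 21(c=4)]
  16. access 80: MISS, evict 55(c=3). Cache: [80(c=1) 21(c=4)]
  17. access 21: HIT, count now 5. Cache: [80(c=1) 21(c=5)]
  18. access 21: HIT, count now 6. Cache: [80(c=1) 21(c=6)]
  19. access 21: HIT, count now 7. Cache: [80(c=1) 21(c=7)]
  20. access 78: MISS, evict 80(c=1). Cache: [78(c=1) 21(c=7)]
  21. access 85: MISS, evict 78(c=1). Cache: [85(c=1) 21(c=7)]
  22. access 85: HIT, count now 2. Cache: [85(c=2) 21(c=7)]
  23. access 21: HIT, count now 8. Cache: [85(c=2) 21(c=8)]
  24. access 78: MISS, evict 85(c=2). Cache: [78(c=1) 21(c=8)]
  25. access 21: HIT, count now 9. Cache: [78(c=1) 21(c=9)]
  26. access 78: HIT, count now 2. Cache: [78(c=2) 21(c=9)]
  27. access 21: HIT, count now 10. Cache: [78(c=2) 21(c=10)]
  28. access 78: HIT, count now 3. Cache: [78(c=3) 21(c=10)]
  29. access 14: MISS, evict 78(c=3). Cache: [14(c=1) 21(c=10)]
Total: 14 hits, 15 misses, 13 evictions

Hit rate = 14/29

Answer: 14/29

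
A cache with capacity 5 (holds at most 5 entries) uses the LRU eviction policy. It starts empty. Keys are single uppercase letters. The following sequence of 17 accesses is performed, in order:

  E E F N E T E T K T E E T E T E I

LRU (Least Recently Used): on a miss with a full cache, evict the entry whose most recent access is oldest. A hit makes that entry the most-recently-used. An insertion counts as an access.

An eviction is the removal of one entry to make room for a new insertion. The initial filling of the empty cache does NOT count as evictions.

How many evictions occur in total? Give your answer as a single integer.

Answer: 1

Derivation:
LRU simulation (capacity=5):
  1. access E: MISS. Cache (LRU->MRU): [E]
  2. access E: HIT. Cache (LRU->MRU): [E]
  3. access F: MISS. Cache (LRU->MRU): [E F]
  4. access N: MISS. Cache (LRU->MRU): [E F N]
  5. access E: HIT. Cache (LRU->MRU): [F N E]
  6. access T: MISS. Cache (LRU->MRU): [F N E T]
  7. access E: HIT. Cache (LRU->MRU): [F N T E]
  8. access T: HIT. Cache (LRU->MRU): [F N E T]
  9. access K: MISS. Cache (LRU->MRU): [F N E T K]
  10. access T: HIT. Cache (LRU->MRU): [F N E K T]
  11. access E: HIT. Cache (LRU->MRU): [F N K T E]
  12. access E: HIT. Cache (LRU->MRU): [F N K T E]
  13. access T: HIT. Cache (LRU->MRU): [F N K E T]
  14. access E: HIT. Cache (LRU->MRU): [F N K T E]
  15. access T: HIT. Cache (LRU->MRU): [F N K E T]
  16. access E: HIT. Cache (LRU->MRU): [F N K T E]
  17. access I: MISS, evict F. Cache (LRU->MRU): [N K T E I]
Total: 11 hits, 6 misses, 1 evictions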